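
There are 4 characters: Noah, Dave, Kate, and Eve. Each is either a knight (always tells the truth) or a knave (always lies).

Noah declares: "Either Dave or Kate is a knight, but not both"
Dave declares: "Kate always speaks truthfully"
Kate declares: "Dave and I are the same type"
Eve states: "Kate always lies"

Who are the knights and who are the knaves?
Noah is a knave.
Dave is a knight.
Kate is a knight.
Eve is a knave.

Verification:
- Noah (knave) says "Either Dave or Kate is a knight, but not both" - this is FALSE (a lie) because Dave is a knight and Kate is a knight.
- Dave (knight) says "Kate always speaks truthfully" - this is TRUE because Kate is a knight.
- Kate (knight) says "Dave and I are the same type" - this is TRUE because Kate is a knight and Dave is a knight.
- Eve (knave) says "Kate always lies" - this is FALSE (a lie) because Kate is a knight.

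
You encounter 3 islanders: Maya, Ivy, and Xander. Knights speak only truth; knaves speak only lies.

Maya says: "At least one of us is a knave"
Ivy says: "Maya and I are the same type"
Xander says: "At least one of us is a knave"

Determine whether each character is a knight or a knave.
Maya is a knight.
Ivy is a knave.
Xander is a knight.

Verification:
- Maya (knight) says "At least one of us is a knave" - this is TRUE because Ivy is a knave.
- Ivy (knave) says "Maya and I are the same type" - this is FALSE (a lie) because Ivy is a knave and Maya is a knight.
- Xander (knight) says "At least one of us is a knave" - this is TRUE because Ivy is a knave.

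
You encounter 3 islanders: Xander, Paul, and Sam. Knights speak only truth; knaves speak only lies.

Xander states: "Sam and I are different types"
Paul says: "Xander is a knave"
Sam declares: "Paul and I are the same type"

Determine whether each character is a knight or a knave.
Xander is a knave.
Paul is a knight.
Sam is a knave.

Verification:
- Xander (knave) says "Sam and I are different types" - this is FALSE (a lie) because Xander is a knave and Sam is a knave.
- Paul (knight) says "Xander is a knave" - this is TRUE because Xander is a knave.
- Sam (knave) says "Paul and I are the same type" - this is FALSE (a lie) because Sam is a knave and Paul is a knight.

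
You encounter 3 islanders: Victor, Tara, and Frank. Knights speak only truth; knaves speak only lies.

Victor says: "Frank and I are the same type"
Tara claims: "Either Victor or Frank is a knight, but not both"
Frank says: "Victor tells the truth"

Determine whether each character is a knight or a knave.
Victor is a knight.
Tara is a knave.
Frank is a knight.

Verification:
- Victor (knight) says "Frank and I are the same type" - this is TRUE because Victor is a knight and Frank is a knight.
- Tara (knave) says "Either Victor or Frank is a knight, but not both" - this is FALSE (a lie) because Victor is a knight and Frank is a knight.
- Frank (knight) says "Victor tells the truth" - this is TRUE because Victor is a knight.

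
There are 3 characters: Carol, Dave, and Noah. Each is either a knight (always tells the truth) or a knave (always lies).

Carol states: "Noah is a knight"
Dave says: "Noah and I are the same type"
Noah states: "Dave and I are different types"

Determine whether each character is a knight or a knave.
Carol is a knight.
Dave is a knave.
Noah is a knight.

Verification:
- Carol (knight) says "Noah is a knight" - this is TRUE because Noah is a knight.
- Dave (knave) says "Noah and I are the same type" - this is FALSE (a lie) because Dave is a knave and Noah is a knight.
- Noah (knight) says "Dave and I are different types" - this is TRUE because Noah is a knight and Dave is a knave.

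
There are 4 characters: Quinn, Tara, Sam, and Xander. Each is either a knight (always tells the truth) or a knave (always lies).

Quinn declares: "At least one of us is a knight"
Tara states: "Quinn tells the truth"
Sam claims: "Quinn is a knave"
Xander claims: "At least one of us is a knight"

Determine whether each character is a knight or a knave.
Quinn is a knight.
Tara is a knight.
Sam is a knave.
Xander is a knight.

Verification:
- Quinn (knight) says "At least one of us is a knight" - this is TRUE because Quinn, Tara, and Xander are knights.
- Tara (knight) says "Quinn tells the truth" - this is TRUE because Quinn is a knight.
- Sam (knave) says "Quinn is a knave" - this is FALSE (a lie) because Quinn is a knight.
- Xander (knight) says "At least one of us is a knight" - this is TRUE because Quinn, Tara, and Xander are knights.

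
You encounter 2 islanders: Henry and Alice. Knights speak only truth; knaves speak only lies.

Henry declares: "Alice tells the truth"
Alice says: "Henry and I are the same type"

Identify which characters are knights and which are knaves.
Henry is a knight.
Alice is a knight.

Verification:
- Henry (knight) says "Alice tells the truth" - this is TRUE because Alice is a knight.
- Alice (knight) says "Henry and I are the same type" - this is TRUE because Alice is a knight and Henry is a knight.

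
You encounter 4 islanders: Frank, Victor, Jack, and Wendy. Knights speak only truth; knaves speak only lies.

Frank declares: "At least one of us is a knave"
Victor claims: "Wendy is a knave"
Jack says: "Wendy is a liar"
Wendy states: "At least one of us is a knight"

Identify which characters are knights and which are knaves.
Frank is a knight.
Victor is a knave.
Jack is a knave.
Wendy is a knight.

Verification:
- Frank (knight) says "At least one of us is a knave" - this is TRUE because Victor and Jack are knaves.
- Victor (knave) says "Wendy is a knave" - this is FALSE (a lie) because Wendy is a knight.
- Jack (knave) says "Wendy is a liar" - this is FALSE (a lie) because Wendy is a knight.
- Wendy (knight) says "At least one of us is a knight" - this is TRUE because Frank and Wendy are knights.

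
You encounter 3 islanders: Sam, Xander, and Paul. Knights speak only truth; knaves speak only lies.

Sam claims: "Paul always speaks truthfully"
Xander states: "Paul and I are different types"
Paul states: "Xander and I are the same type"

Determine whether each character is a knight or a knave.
Sam is a knave.
Xander is a knight.
Paul is a knave.

Verification:
- Sam (knave) says "Paul always speaks truthfully" - this is FALSE (a lie) because Paul is a knave.
- Xander (knight) says "Paul and I are different types" - this is TRUE because Xander is a knight and Paul is a knave.
- Paul (knave) says "Xander and I are the same type" - this is FALSE (a lie) because Paul is a knave and Xander is a knight.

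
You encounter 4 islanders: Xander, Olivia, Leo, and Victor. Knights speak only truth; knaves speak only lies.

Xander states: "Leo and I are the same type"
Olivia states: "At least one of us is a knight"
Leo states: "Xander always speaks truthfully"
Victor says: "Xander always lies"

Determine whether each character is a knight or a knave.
Xander is a knight.
Olivia is a knight.
Leo is a knight.
Victor is a knave.

Verification:
- Xander (knight) says "Leo and I are the same type" - this is TRUE because Xander is a knight and Leo is a knight.
- Olivia (knight) says "At least one of us is a knight" - this is TRUE because Xander, Olivia, and Leo are knights.
- Leo (knight) says "Xander always speaks truthfully" - this is TRUE because Xander is a knight.
- Victor (knave) says "Xander always lies" - this is FALSE (a lie) because Xander is a knight.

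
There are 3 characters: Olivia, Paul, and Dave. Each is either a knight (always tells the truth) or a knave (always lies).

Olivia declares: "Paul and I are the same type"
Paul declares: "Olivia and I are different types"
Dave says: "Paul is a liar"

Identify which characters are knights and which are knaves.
Olivia is a knave.
Paul is a knight.
Dave is a knave.

Verification:
- Olivia (knave) says "Paul and I are the same type" - this is FALSE (a lie) because Olivia is a knave and Paul is a knight.
- Paul (knight) says "Olivia and I are different types" - this is TRUE because Paul is a knight and Olivia is a knave.
- Dave (knave) says "Paul is a liar" - this is FALSE (a lie) because Paul is a knight.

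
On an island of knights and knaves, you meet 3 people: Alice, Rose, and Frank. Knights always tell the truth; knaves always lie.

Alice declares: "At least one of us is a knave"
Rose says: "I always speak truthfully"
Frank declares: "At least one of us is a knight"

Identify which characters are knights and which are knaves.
Alice is a knight.
Rose is a knave.
Frank is a knight.

Verification:
- Alice (knight) says "At least one of us is a knave" - this is TRUE because Rose is a knave.
- Rose (knave) says "I always speak truthfully" - this is FALSE (a lie) because Rose is a knave.
- Frank (knight) says "At least one of us is a knight" - this is TRUE because Alice and Frank are knights.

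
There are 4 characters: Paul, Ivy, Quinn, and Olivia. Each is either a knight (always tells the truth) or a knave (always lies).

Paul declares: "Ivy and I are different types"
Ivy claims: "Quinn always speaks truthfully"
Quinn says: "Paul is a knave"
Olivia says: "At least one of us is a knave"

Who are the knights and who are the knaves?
Paul is a knight.
Ivy is a knave.
Quinn is a knave.
Olivia is a knight.

Verification:
- Paul (knight) says "Ivy and I are different types" - this is TRUE because Paul is a knight and Ivy is a knave.
- Ivy (knave) says "Quinn always speaks truthfully" - this is FALSE (a lie) because Quinn is a knave.
- Quinn (knave) says "Paul is a knave" - this is FALSE (a lie) because Paul is a knight.
- Olivia (knight) says "At least one of us is a knave" - this is TRUE because Ivy and Quinn are knaves.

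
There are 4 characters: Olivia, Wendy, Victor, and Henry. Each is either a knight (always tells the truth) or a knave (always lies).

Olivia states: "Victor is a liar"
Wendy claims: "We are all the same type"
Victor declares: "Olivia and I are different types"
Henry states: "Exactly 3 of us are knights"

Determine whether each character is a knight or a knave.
Olivia is a knave.
Wendy is a knave.
Victor is a knight.
Henry is a knave.

Verification:
- Olivia (knave) says "Victor is a liar" - this is FALSE (a lie) because Victor is a knight.
- Wendy (knave) says "We are all the same type" - this is FALSE (a lie) because Victor is a knight and Olivia, Wendy, and Henry are knaves.
- Victor (knight) says "Olivia and I are different types" - this is TRUE because Victor is a knight and Olivia is a knave.
- Henry (knave) says "Exactly 3 of us are knights" - this is FALSE (a lie) because there are 1 knights.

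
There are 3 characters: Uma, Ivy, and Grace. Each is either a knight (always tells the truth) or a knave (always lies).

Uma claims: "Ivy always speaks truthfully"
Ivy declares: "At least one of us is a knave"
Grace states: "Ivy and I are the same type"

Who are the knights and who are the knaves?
Uma is a knight.
Ivy is a knight.
Grace is a knave.

Verification:
- Uma (knight) says "Ivy always speaks truthfully" - this is TRUE because Ivy is a knight.
- Ivy (knight) says "At least one of us is a knave" - this is TRUE because Grace is a knave.
- Grace (knave) says "Ivy and I are the same type" - this is FALSE (a lie) because Grace is a knave and Ivy is a knight.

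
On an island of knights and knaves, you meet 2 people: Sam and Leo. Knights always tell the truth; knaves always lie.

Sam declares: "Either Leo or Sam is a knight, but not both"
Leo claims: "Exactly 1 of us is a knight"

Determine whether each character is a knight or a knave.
Sam is a knave.
Leo is a knave.

Verification:
- Sam (knave) says "Either Leo or Sam is a knight, but not both" - this is FALSE (a lie) because Leo is a knave and Sam is a knave.
- Leo (knave) says "Exactly 1 of us is a knight" - this is FALSE (a lie) because there are 0 knights.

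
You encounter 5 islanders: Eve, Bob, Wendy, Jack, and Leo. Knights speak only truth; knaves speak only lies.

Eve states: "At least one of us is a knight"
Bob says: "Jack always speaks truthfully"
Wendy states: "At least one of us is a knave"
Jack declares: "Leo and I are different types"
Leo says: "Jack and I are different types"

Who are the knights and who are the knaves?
Eve is a knight.
Bob is a knave.
Wendy is a knight.
Jack is a knave.
Leo is a knave.

Verification:
- Eve (knight) says "At least one of us is a knight" - this is TRUE because Eve and Wendy are knights.
- Bob (knave) says "Jack always speaks truthfully" - this is FALSE (a lie) because Jack is a knave.
- Wendy (knight) says "At least one of us is a knave" - this is TRUE because Bob, Jack, and Leo are knaves.
- Jack (knave) says "Leo and I are different types" - this is FALSE (a lie) because Jack is a knave and Leo is a knave.
- Leo (knave) says "Jack and I are different types" - this is FALSE (a lie) because Leo is a knave and Jack is a knave.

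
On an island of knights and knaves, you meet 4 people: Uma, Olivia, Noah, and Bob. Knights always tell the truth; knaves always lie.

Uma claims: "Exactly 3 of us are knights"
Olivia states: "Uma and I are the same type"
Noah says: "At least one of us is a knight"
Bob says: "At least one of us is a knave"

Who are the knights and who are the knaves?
Uma is a knight.
Olivia is a knave.
Noah is a knight.
Bob is a knight.

Verification:
- Uma (knight) says "Exactly 3 of us are knights" - this is TRUE because there are 3 knights.
- Olivia (knave) says "Uma and I are the same type" - this is FALSE (a lie) because Olivia is a knave and Uma is a knight.
- Noah (knight) says "At least one of us is a knight" - this is TRUE because Uma, Noah, and Bob are knights.
- Bob (knight) says "At least one of us is a knave" - this is TRUE because Olivia is a knave.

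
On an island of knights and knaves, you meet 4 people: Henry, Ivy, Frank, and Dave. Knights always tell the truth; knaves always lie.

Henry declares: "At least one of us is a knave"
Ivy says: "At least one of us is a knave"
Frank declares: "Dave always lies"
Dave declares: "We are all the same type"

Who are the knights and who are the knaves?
Henry is a knight.
Ivy is a knight.
Frank is a knight.
Dave is a knave.

Verification:
- Henry (knight) says "At least one of us is a knave" - this is TRUE because Dave is a knave.
- Ivy (knight) says "At least one of us is a knave" - this is TRUE because Dave is a knave.
- Frank (knight) says "Dave always lies" - this is TRUE because Dave is a knave.
- Dave (knave) says "We are all the same type" - this is FALSE (a lie) because Henry, Ivy, and Frank are knights and Dave is a knave.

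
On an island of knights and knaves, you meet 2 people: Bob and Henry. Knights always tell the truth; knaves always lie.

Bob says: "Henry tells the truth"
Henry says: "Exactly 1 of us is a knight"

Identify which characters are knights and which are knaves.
Bob is a knave.
Henry is a knave.

Verification:
- Bob (knave) says "Henry tells the truth" - this is FALSE (a lie) because Henry is a knave.
- Henry (knave) says "Exactly 1 of us is a knight" - this is FALSE (a lie) because there are 0 knights.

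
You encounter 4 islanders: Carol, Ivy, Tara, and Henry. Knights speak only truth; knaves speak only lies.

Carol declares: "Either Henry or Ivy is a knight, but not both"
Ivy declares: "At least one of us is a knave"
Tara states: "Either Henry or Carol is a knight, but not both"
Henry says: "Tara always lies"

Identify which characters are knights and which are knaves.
Carol is a knight.
Ivy is a knight.
Tara is a knight.
Henry is a knave.

Verification:
- Carol (knight) says "Either Henry or Ivy is a knight, but not both" - this is TRUE because Henry is a knave and Ivy is a knight.
- Ivy (knight) says "At least one of us is a knave" - this is TRUE because Henry is a knave.
- Tara (knight) says "Either Henry or Carol is a knight, but not both" - this is TRUE because Henry is a knave and Carol is a knight.
- Henry (knave) says "Tara always lies" - this is FALSE (a lie) because Tara is a knight.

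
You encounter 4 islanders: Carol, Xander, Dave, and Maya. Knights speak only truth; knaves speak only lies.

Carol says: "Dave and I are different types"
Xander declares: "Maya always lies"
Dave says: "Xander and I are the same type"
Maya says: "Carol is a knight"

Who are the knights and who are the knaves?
Carol is a knave.
Xander is a knight.
Dave is a knave.
Maya is a knave.

Verification:
- Carol (knave) says "Dave and I are different types" - this is FALSE (a lie) because Carol is a knave and Dave is a knave.
- Xander (knight) says "Maya always lies" - this is TRUE because Maya is a knave.
- Dave (knave) says "Xander and I are the same type" - this is FALSE (a lie) because Dave is a knave and Xander is a knight.
- Maya (knave) says "Carol is a knight" - this is FALSE (a lie) because Carol is a knave.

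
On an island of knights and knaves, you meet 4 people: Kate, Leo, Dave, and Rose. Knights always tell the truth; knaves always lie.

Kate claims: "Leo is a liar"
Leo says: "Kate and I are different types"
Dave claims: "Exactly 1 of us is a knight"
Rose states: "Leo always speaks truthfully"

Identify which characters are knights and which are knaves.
Kate is a knave.
Leo is a knight.
Dave is a knave.
Rose is a knight.

Verification:
- Kate (knave) says "Leo is a liar" - this is FALSE (a lie) because Leo is a knight.
- Leo (knight) says "Kate and I are different types" - this is TRUE because Leo is a knight and Kate is a knave.
- Dave (knave) says "Exactly 1 of us is a knight" - this is FALSE (a lie) because there are 2 knights.
- Rose (knight) says "Leo always speaks truthfully" - this is TRUE because Leo is a knight.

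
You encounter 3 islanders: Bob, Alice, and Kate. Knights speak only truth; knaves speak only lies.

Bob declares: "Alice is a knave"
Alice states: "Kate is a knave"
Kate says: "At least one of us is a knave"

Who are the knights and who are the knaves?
Bob is a knight.
Alice is a knave.
Kate is a knight.

Verification:
- Bob (knight) says "Alice is a knave" - this is TRUE because Alice is a knave.
- Alice (knave) says "Kate is a knave" - this is FALSE (a lie) because Kate is a knight.
- Kate (knight) says "At least one of us is a knave" - this is TRUE because Alice is a knave.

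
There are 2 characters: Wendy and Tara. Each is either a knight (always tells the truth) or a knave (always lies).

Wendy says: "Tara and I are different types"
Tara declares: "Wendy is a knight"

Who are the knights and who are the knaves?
Wendy is a knave.
Tara is a knave.

Verification:
- Wendy (knave) says "Tara and I are different types" - this is FALSE (a lie) because Wendy is a knave and Tara is a knave.
- Tara (knave) says "Wendy is a knight" - this is FALSE (a lie) because Wendy is a knave.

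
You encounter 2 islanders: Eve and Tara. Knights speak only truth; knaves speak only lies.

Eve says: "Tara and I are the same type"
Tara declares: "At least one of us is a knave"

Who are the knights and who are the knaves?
Eve is a knave.
Tara is a knight.

Verification:
- Eve (knave) says "Tara and I are the same type" - this is FALSE (a lie) because Eve is a knave and Tara is a knight.
- Tara (knight) says "At least one of us is a knave" - this is TRUE because Eve is a knave.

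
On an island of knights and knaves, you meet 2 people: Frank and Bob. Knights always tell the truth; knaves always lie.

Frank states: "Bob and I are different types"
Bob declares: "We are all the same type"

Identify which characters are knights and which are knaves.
Frank is a knight.
Bob is a knave.

Verification:
- Frank (knight) says "Bob and I are different types" - this is TRUE because Frank is a knight and Bob is a knave.
- Bob (knave) says "We are all the same type" - this is FALSE (a lie) because Frank is a knight and Bob is a knave.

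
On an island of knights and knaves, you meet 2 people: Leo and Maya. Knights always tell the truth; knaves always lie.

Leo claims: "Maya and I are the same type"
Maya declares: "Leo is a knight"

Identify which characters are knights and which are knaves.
Leo is a knight.
Maya is a knight.

Verification:
- Leo (knight) says "Maya and I are the same type" - this is TRUE because Leo is a knight and Maya is a knight.
- Maya (knight) says "Leo is a knight" - this is TRUE because Leo is a knight.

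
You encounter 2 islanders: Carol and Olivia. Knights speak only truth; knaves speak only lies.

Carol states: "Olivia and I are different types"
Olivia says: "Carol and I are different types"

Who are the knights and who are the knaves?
Carol is a knave.
Olivia is a knave.

Verification:
- Carol (knave) says "Olivia and I are different types" - this is FALSE (a lie) because Carol is a knave and Olivia is a knave.
- Olivia (knave) says "Carol and I are different types" - this is FALSE (a lie) because Olivia is a knave and Carol is a knave.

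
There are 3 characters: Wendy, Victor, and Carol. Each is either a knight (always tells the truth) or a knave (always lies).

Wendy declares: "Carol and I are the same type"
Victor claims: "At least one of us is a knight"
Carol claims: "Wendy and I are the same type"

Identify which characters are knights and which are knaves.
Wendy is a knight.
Victor is a knight.
Carol is a knight.

Verification:
- Wendy (knight) says "Carol and I are the same type" - this is TRUE because Wendy is a knight and Carol is a knight.
- Victor (knight) says "At least one of us is a knight" - this is TRUE because Wendy, Victor, and Carol are knights.
- Carol (knight) says "Wendy and I are the same type" - this is TRUE because Carol is a knight and Wendy is a knight.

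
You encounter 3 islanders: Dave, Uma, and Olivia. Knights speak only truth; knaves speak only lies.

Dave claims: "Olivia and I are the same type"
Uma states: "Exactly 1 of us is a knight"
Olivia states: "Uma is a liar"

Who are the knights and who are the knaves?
Dave is a knight.
Uma is a knave.
Olivia is a knight.

Verification:
- Dave (knight) says "Olivia and I are the same type" - this is TRUE because Dave is a knight and Olivia is a knight.
- Uma (knave) says "Exactly 1 of us is a knight" - this is FALSE (a lie) because there are 2 knights.
- Olivia (knight) says "Uma is a liar" - this is TRUE because Uma is a knave.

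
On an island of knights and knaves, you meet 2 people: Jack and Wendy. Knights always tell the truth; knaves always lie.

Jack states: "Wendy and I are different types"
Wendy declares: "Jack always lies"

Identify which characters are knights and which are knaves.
Jack is a knight.
Wendy is a knave.

Verification:
- Jack (knight) says "Wendy and I are different types" - this is TRUE because Jack is a knight and Wendy is a knave.
- Wendy (knave) says "Jack always lies" - this is FALSE (a lie) because Jack is a knight.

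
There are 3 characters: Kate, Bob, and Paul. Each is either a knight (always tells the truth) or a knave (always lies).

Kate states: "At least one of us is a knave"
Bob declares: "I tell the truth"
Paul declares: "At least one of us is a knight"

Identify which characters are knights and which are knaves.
Kate is a knight.
Bob is a knave.
Paul is a knight.

Verification:
- Kate (knight) says "At least one of us is a knave" - this is TRUE because Bob is a knave.
- Bob (knave) says "I tell the truth" - this is FALSE (a lie) because Bob is a knave.
- Paul (knight) says "At least one of us is a knight" - this is TRUE because Kate and Paul are knights.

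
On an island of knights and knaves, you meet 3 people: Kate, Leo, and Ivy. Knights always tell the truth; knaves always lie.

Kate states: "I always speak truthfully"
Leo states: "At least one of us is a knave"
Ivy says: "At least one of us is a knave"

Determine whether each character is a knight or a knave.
Kate is a knave.
Leo is a knight.
Ivy is a knight.

Verification:
- Kate (knave) says "I always speak truthfully" - this is FALSE (a lie) because Kate is a knave.
- Leo (knight) says "At least one of us is a knave" - this is TRUE because Kate is a knave.
- Ivy (knight) says "At least one of us is a knave" - this is TRUE because Kate is a knave.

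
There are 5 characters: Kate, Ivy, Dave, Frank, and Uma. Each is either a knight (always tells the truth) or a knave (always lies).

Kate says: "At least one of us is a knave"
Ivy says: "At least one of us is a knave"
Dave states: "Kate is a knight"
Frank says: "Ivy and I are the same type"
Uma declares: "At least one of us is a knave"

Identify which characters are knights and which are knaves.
Kate is a knight.
Ivy is a knight.
Dave is a knight.
Frank is a knave.
Uma is a knight.

Verification:
- Kate (knight) says "At least one of us is a knave" - this is TRUE because Frank is a knave.
- Ivy (knight) says "At least one of us is a knave" - this is TRUE because Frank is a knave.
- Dave (knight) says "Kate is a knight" - this is TRUE because Kate is a knight.
- Frank (knave) says "Ivy and I are the same type" - this is FALSE (a lie) because Frank is a knave and Ivy is a knight.
- Uma (knight) says "At least one of us is a knave" - this is TRUE because Frank is a knave.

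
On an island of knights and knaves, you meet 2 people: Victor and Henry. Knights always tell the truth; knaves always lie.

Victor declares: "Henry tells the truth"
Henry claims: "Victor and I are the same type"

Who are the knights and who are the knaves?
Victor is a knight.
Henry is a knight.

Verification:
- Victor (knight) says "Henry tells the truth" - this is TRUE because Henry is a knight.
- Henry (knight) says "Victor and I are the same type" - this is TRUE because Henry is a knight and Victor is a knight.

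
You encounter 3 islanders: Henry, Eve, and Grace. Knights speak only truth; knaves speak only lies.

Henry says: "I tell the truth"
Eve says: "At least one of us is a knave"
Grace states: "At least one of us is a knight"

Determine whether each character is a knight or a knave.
Henry is a knave.
Eve is a knight.
Grace is a knight.

Verification:
- Henry (knave) says "I tell the truth" - this is FALSE (a lie) because Henry is a knave.
- Eve (knight) says "At least one of us is a knave" - this is TRUE because Henry is a knave.
- Grace (knight) says "At least one of us is a knight" - this is TRUE because Eve and Grace are knights.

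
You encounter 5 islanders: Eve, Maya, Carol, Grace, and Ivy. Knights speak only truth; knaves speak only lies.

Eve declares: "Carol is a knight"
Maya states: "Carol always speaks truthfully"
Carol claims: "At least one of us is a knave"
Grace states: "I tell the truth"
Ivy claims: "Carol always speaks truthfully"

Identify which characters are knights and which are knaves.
Eve is a knight.
Maya is a knight.
Carol is a knight.
Grace is a knave.
Ivy is a knight.

Verification:
- Eve (knight) says "Carol is a knight" - this is TRUE because Carol is a knight.
- Maya (knight) says "Carol always speaks truthfully" - this is TRUE because Carol is a knight.
- Carol (knight) says "At least one of us is a knave" - this is TRUE because Grace is a knave.
- Grace (knave) says "I tell the truth" - this is FALSE (a lie) because Grace is a knave.
- Ivy (knight) says "Carol always speaks truthfully" - this is TRUE because Carol is a knight.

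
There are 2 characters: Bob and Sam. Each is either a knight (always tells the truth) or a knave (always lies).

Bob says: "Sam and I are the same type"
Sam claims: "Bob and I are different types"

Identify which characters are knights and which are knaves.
Bob is a knave.
Sam is a knight.

Verification:
- Bob (knave) says "Sam and I are the same type" - this is FALSE (a lie) because Bob is a knave and Sam is a knight.
- Sam (knight) says "Bob and I are different types" - this is TRUE because Sam is a knight and Bob is a knave.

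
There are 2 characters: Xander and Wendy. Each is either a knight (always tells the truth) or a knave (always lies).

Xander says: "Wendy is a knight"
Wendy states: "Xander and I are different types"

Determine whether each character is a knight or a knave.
Xander is a knave.
Wendy is a knave.

Verification:
- Xander (knave) says "Wendy is a knight" - this is FALSE (a lie) because Wendy is a knave.
- Wendy (knave) says "Xander and I are different types" - this is FALSE (a lie) because Wendy is a knave and Xander is a knave.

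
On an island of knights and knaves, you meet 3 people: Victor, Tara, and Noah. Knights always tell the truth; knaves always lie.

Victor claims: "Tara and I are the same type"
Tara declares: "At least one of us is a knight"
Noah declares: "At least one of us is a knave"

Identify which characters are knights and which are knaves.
Victor is a knave.
Tara is a knight.
Noah is a knight.

Verification:
- Victor (knave) says "Tara and I are the same type" - this is FALSE (a lie) because Victor is a knave and Tara is a knight.
- Tara (knight) says "At least one of us is a knight" - this is TRUE because Tara and Noah are knights.
- Noah (knight) says "At least one of us is a knave" - this is TRUE because Victor is a knave.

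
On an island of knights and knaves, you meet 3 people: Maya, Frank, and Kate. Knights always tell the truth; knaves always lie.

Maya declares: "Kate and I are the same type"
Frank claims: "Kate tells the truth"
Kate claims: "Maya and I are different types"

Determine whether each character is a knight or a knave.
Maya is a knave.
Frank is a knight.
Kate is a knight.

Verification:
- Maya (knave) says "Kate and I are the same type" - this is FALSE (a lie) because Maya is a knave and Kate is a knight.
- Frank (knight) says "Kate tells the truth" - this is TRUE because Kate is a knight.
- Kate (knight) says "Maya and I are different types" - this is TRUE because Kate is a knight and Maya is a knave.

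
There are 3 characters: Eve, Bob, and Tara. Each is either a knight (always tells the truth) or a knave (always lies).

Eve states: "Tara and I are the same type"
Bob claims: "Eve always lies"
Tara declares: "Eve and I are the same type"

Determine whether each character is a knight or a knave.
Eve is a knight.
Bob is a knave.
Tara is a knight.

Verification:
- Eve (knight) says "Tara and I are the same type" - this is TRUE because Eve is a knight and Tara is a knight.
- Bob (knave) says "Eve always lies" - this is FALSE (a lie) because Eve is a knight.
- Tara (knight) says "Eve and I are the same type" - this is TRUE because Tara is a knight and Eve is a knight.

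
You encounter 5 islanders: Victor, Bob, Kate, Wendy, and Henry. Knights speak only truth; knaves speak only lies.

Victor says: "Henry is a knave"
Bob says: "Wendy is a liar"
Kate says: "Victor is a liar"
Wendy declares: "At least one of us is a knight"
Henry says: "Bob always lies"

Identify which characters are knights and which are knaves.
Victor is a knave.
Bob is a knave.
Kate is a knight.
Wendy is a knight.
Henry is a knight.

Verification:
- Victor (knave) says "Henry is a knave" - this is FALSE (a lie) because Henry is a knight.
- Bob (knave) says "Wendy is a liar" - this is FALSE (a lie) because Wendy is a knight.
- Kate (knight) says "Victor is a liar" - this is TRUE because Victor is a knave.
- Wendy (knight) says "At least one of us is a knight" - this is TRUE because Kate, Wendy, and Henry are knights.
- Henry (knight) says "Bob always lies" - this is TRUE because Bob is a knave.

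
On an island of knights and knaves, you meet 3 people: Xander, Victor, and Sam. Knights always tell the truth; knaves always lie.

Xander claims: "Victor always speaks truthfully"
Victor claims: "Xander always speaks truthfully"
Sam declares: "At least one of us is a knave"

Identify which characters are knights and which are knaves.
Xander is a knave.
Victor is a knave.
Sam is a knight.

Verification:
- Xander (knave) says "Victor always speaks truthfully" - this is FALSE (a lie) because Victor is a knave.
- Victor (knave) says "Xander always speaks truthfully" - this is FALSE (a lie) because Xander is a knave.
- Sam (knight) says "At least one of us is a knave" - this is TRUE because Xander and Victor are knaves.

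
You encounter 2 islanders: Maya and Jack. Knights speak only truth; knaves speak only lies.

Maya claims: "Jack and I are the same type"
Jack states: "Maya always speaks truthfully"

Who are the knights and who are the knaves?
Maya is a knight.
Jack is a knight.

Verification:
- Maya (knight) says "Jack and I are the same type" - this is TRUE because Maya is a knight and Jack is a knight.
- Jack (knight) says "Maya always speaks truthfully" - this is TRUE because Maya is a knight.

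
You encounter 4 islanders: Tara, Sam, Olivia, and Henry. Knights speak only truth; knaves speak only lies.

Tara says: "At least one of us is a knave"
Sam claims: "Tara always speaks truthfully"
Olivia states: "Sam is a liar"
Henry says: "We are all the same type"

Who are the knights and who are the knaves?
Tara is a knight.
Sam is a knight.
Olivia is a knave.
Henry is a knave.

Verification:
- Tara (knight) says "At least one of us is a knave" - this is TRUE because Olivia and Henry are knaves.
- Sam (knight) says "Tara always speaks truthfully" - this is TRUE because Tara is a knight.
- Olivia (knave) says "Sam is a liar" - this is FALSE (a lie) because Sam is a knight.
- Henry (knave) says "We are all the same type" - this is FALSE (a lie) because Tara and Sam are knights and Olivia and Henry are knaves.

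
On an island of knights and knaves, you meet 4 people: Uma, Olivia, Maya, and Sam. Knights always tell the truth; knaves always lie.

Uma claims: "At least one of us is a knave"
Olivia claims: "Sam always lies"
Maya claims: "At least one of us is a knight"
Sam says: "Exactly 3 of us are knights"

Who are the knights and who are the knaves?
Uma is a knight.
Olivia is a knave.
Maya is a knight.
Sam is a knight.

Verification:
- Uma (knight) says "At least one of us is a knave" - this is TRUE because Olivia is a knave.
- Olivia (knave) says "Sam always lies" - this is FALSE (a lie) because Sam is a knight.
- Maya (knight) says "At least one of us is a knight" - this is TRUE because Uma, Maya, and Sam are knights.
- Sam (knight) says "Exactly 3 of us are knights" - this is TRUE because there are 3 knights.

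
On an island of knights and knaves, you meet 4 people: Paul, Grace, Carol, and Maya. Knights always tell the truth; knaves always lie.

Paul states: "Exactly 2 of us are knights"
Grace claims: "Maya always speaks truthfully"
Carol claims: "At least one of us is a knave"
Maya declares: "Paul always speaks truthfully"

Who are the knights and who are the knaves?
Paul is a knave.
Grace is a knave.
Carol is a knight.
Maya is a knave.

Verification:
- Paul (knave) says "Exactly 2 of us are knights" - this is FALSE (a lie) because there are 1 knights.
- Grace (knave) says "Maya always speaks truthfully" - this is FALSE (a lie) because Maya is a knave.
- Carol (knight) says "At least one of us is a knave" - this is TRUE because Paul, Grace, and Maya are knaves.
- Maya (knave) says "Paul always speaks truthfully" - this is FALSE (a lie) because Paul is a knave.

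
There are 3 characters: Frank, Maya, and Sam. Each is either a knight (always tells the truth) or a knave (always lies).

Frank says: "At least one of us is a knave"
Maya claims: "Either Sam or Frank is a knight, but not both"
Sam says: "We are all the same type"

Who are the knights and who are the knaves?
Frank is a knight.
Maya is a knight.
Sam is a knave.

Verification:
- Frank (knight) says "At least one of us is a knave" - this is TRUE because Sam is a knave.
- Maya (knight) says "Either Sam or Frank is a knight, but not both" - this is TRUE because Sam is a knave and Frank is a knight.
- Sam (knave) says "We are all the same type" - this is FALSE (a lie) because Frank and Maya are knights and Sam is a knave.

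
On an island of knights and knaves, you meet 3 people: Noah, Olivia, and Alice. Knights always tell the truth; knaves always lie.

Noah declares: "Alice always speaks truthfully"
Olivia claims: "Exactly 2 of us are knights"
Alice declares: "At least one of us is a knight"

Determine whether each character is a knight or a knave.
Noah is a knave.
Olivia is a knave.
Alice is a knave.

Verification:
- Noah (knave) says "Alice always speaks truthfully" - this is FALSE (a lie) because Alice is a knave.
- Olivia (knave) says "Exactly 2 of us are knights" - this is FALSE (a lie) because there are 0 knights.
- Alice (knave) says "At least one of us is a knight" - this is FALSE (a lie) because no one is a knight.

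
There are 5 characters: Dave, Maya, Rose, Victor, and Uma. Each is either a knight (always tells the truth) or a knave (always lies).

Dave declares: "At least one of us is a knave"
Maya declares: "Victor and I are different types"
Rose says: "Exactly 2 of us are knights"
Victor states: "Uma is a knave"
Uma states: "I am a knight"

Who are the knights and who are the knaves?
Dave is a knight.
Maya is a knight.
Rose is a knave.
Victor is a knave.
Uma is a knight.

Verification:
- Dave (knight) says "At least one of us is a knave" - this is TRUE because Rose and Victor are knaves.
- Maya (knight) says "Victor and I are different types" - this is TRUE because Maya is a knight and Victor is a knave.
- Rose (knave) says "Exactly 2 of us are knights" - this is FALSE (a lie) because there are 3 knights.
- Victor (knave) says "Uma is a knave" - this is FALSE (a lie) because Uma is a knight.
- Uma (knight) says "I am a knight" - this is TRUE because Uma is a knight.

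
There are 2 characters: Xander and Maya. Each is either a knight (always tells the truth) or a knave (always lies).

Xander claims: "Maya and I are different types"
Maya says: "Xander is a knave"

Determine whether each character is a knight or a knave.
Xander is a knight.
Maya is a knave.

Verification:
- Xander (knight) says "Maya and I are different types" - this is TRUE because Xander is a knight and Maya is a knave.
- Maya (knave) says "Xander is a knave" - this is FALSE (a lie) because Xander is a knight.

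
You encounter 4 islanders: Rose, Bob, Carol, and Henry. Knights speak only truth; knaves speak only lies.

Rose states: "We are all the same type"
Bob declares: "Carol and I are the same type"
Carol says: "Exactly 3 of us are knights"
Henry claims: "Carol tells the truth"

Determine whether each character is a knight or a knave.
Rose is a knave.
Bob is a knight.
Carol is a knight.
Henry is a knight.

Verification:
- Rose (knave) says "We are all the same type" - this is FALSE (a lie) because Bob, Carol, and Henry are knights and Rose is a knave.
- Bob (knight) says "Carol and I are the same type" - this is TRUE because Bob is a knight and Carol is a knight.
- Carol (knight) says "Exactly 3 of us are knights" - this is TRUE because there are 3 knights.
- Henry (knight) says "Carol tells the truth" - this is TRUE because Carol is a knight.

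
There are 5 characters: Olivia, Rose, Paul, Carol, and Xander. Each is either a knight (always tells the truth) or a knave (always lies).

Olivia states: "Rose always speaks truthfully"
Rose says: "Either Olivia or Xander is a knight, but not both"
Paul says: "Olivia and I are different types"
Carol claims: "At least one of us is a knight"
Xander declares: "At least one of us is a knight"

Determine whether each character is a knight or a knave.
Olivia is a knave.
Rose is a knave.
Paul is a knave.
Carol is a knave.
Xander is a knave.

Verification:
- Olivia (knave) says "Rose always speaks truthfully" - this is FALSE (a lie) because Rose is a knave.
- Rose (knave) says "Either Olivia or Xander is a knight, but not both" - this is FALSE (a lie) because Olivia is a knave and Xander is a knave.
- Paul (knave) says "Olivia and I are different types" - this is FALSE (a lie) because Paul is a knave and Olivia is a knave.
- Carol (knave) says "At least one of us is a knight" - this is FALSE (a lie) because no one is a knight.
- Xander (knave) says "At least one of us is a knight" - this is FALSE (a lie) because no one is a knight.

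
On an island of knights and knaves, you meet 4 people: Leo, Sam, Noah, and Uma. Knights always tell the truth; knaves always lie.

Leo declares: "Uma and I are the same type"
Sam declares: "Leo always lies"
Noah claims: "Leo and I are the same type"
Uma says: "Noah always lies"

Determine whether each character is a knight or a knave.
Leo is a knight.
Sam is a knave.
Noah is a knave.
Uma is a knight.

Verification:
- Leo (knight) says "Uma and I are the same type" - this is TRUE because Leo is a knight and Uma is a knight.
- Sam (knave) says "Leo always lies" - this is FALSE (a lie) because Leo is a knight.
- Noah (knave) says "Leo and I are the same type" - this is FALSE (a lie) because Noah is a knave and Leo is a knight.
- Uma (knight) says "Noah always lies" - this is TRUE because Noah is a knave.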